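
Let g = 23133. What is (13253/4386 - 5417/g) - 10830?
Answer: -122060385317/11273482 ≈ -10827.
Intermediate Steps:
(13253/4386 - 5417/g) - 10830 = (13253/4386 - 5417/23133) - 10830 = 31424743/11273482 - 10830 = -122060385317/11273482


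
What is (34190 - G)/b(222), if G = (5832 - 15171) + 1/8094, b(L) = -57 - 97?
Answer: -352323725/1246476 ≈ -282.66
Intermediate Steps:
b(L) = -154
G = -75589865/8094 (G = -9339 + 1/8094 = -75589865/8094 ≈ -9339.0)
(34190 - G)/b(222) = (34190 - 1*(-75589865/8094))/(-154) = (34190 + 75589865/8094)*(-1/154) = (352323725/8094)*(-1/154) = -352323725/1246476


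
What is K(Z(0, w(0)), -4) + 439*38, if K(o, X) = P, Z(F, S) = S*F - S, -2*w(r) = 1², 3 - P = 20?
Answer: 16665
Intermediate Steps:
P = -17 (P = 3 - 1*20 = 3 - 20 = -17)
w(r) = -½ (w(r) = -½*1² = -½*1 = -½)
Z(F, S) = -S + F*S (Z(F, S) = F*S - S = -S + F*S)
K(o, X) = -17
K(Z(0, w(0)), -4) + 439*38 = -17 + 439*38 = -17 + 16682 = 16665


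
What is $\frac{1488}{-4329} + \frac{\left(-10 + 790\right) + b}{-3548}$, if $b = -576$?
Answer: $- \frac{513545}{1279941} \approx -0.40123$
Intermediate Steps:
$\frac{1488}{-4329} + \frac{\left(-10 + 790\right) + b}{-3548} = \frac{1488}{-4329} + \frac{\left(-10 + 790\right) - 576}{-3548} = 1488 \left(- \frac{1}{4329}\right) + \left(780 - 576\right) \left(- \frac{1}{3548}\right) = - \frac{496}{1443} + 204 \left(- \frac{1}{3548}\right) = - \frac{496}{1443} - \frac{51}{887} = - \frac{513545}{1279941}$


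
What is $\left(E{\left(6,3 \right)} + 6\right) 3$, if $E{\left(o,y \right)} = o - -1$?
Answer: $39$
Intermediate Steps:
$E{\left(o,y \right)} = 1 + o$ ($E{\left(o,y \right)} = o + 1 = 1 + o$)
$\left(E{\left(6,3 \right)} + 6\right) 3 = \left(\left(1 + 6\right) + 6\right) 3 = \left(7 + 6\right) 3 = 13 \cdot 3 = 39$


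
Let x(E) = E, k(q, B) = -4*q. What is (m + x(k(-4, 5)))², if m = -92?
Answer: 5776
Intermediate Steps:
(m + x(k(-4, 5)))² = (-92 - 4*(-4))² = (-92 + 16)² = (-76)² = 5776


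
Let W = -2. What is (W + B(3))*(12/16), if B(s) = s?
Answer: 3/4 ≈ 0.75000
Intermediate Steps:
(W + B(3))*(12/16) = (-2 + 3)*(12/16) = 1*(12*(1/16)) = 1*(3/4) = 3/4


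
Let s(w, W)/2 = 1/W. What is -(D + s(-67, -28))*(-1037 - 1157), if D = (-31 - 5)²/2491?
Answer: 17171341/17437 ≈ 984.76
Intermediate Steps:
s(w, W) = 2/W
D = 1296/2491 (D = (-36)²*(1/2491) = 1296*(1/2491) = 1296/2491 ≈ 0.52027)
-(D + s(-67, -28))*(-1037 - 1157) = -(1296/2491 + 2/(-28))*(-1037 - 1157) = -(1296/2491 + 2*(-1/28))*(-2194) = -(1296/2491 - 1/14)*(-2194) = -15653*(-2194)/34874 = -1*(-17171341/17437) = 17171341/17437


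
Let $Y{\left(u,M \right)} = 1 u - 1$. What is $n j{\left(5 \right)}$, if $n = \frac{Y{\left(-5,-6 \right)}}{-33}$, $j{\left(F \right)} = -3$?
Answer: $- \frac{6}{11} \approx -0.54545$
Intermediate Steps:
$Y{\left(u,M \right)} = -1 + u$ ($Y{\left(u,M \right)} = u - 1 = -1 + u$)
$n = \frac{2}{11}$ ($n = \frac{-1 - 5}{-33} = \left(-6\right) \left(- \frac{1}{33}\right) = \frac{2}{11} \approx 0.18182$)
$n j{\left(5 \right)} = \frac{2}{11} \left(-3\right) = - \frac{6}{11}$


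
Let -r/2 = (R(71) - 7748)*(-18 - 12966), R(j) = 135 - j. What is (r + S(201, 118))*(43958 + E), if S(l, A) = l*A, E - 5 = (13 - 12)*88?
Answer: -8788808570094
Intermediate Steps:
E = 93 (E = 5 + (13 - 12)*88 = 5 + 1*88 = 5 + 88 = 93)
S(l, A) = A*l
r = -199538112 (r = -2*((135 - 1*71) - 7748)*(-18 - 12966) = -2*((135 - 71) - 7748)*(-12984) = -2*(64 - 7748)*(-12984) = -(-15368)*(-12984) = -2*99769056 = -199538112)
(r + S(201, 118))*(43958 + E) = (-199538112 + 118*201)*(43958 + 93) = (-199538112 + 23718)*44051 = -199514394*44051 = -8788808570094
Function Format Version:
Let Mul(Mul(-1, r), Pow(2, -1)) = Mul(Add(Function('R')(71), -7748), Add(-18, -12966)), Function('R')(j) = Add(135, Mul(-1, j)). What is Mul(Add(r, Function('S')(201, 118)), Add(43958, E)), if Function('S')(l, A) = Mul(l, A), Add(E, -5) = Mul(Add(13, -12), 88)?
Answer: -8788808570094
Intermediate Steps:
E = 93 (E = Add(5, Mul(Add(13, -12), 88)) = Add(5, Mul(1, 88)) = Add(5, 88) = 93)
Function('S')(l, A) = Mul(A, l)
r = -199538112 (r = Mul(-2, Mul(Add(Add(135, Mul(-1, 71)), -7748), Add(-18, -12966))) = Mul(-2, Mul(Add(Add(135, -71), -7748), -12984)) = Mul(-2, Mul(Add(64, -7748), -12984)) = Mul(-2, Mul(-7684, -12984)) = Mul(-2, 99769056) = -199538112)
Mul(Add(r, Function('S')(201, 118)), Add(43958, E)) = Mul(Add(-199538112, Mul(118, 201)), Add(43958, 93)) = Mul(Add(-199538112, 23718), 44051) = Mul(-199514394, 44051) = -8788808570094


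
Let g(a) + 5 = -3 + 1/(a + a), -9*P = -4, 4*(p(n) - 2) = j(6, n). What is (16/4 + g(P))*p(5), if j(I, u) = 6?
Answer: -161/16 ≈ -10.063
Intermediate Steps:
p(n) = 7/2 (p(n) = 2 + (¼)*6 = 2 + 3/2 = 7/2)
P = 4/9 (P = -⅑*(-4) = 4/9 ≈ 0.44444)
g(a) = -8 + 1/(2*a) (g(a) = -5 + (-3 + 1/(a + a)) = -5 + (-3 + 1/(2*a)) = -8 + 1/(2*a))
(16/4 + g(P))*p(5) = (16/4 + (-8 + 1/(2*(4/9))))*(7/2) = (16*(¼) + (-8 + (½)*(9/4)))*(7/2) = (4 + (-8 + 9/8))*(7/2) = (4 - 55/8)*(7/2) = -23/8*7/2 = -161/16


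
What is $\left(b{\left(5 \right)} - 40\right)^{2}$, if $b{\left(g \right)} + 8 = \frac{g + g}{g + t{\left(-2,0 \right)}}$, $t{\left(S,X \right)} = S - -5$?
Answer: $\frac{34969}{16} \approx 2185.6$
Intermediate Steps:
$t{\left(S,X \right)} = 5 + S$ ($t{\left(S,X \right)} = S + 5 = 5 + S$)
$b{\left(g \right)} = -8 + \frac{2 g}{3 + g}$ ($b{\left(g \right)} = -8 + \frac{g + g}{g + \left(5 - 2\right)} = -8 + \frac{2 g}{g + 3} = -8 + \frac{2 g}{3 + g}$)
$\left(b{\left(5 \right)} - 40\right)^{2} = \left(\frac{6 \left(-4 - 5\right)}{3 + 5} - 40\right)^{2} = \left(\frac{6 \left(-4 - 5\right)}{8} - 40\right)^{2} = \left(6 \cdot \frac{1}{8} \left(-9\right) - 40\right)^{2} = \left(- \frac{27}{4} - 40\right)^{2} = \left(- \frac{187}{4}\right)^{2} = \frac{34969}{16}$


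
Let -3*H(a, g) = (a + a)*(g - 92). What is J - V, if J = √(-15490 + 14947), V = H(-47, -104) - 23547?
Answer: 89065/3 + I*√543 ≈ 29688.0 + 23.302*I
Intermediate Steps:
H(a, g) = -2*a*(-92 + g)/3 (H(a, g) = -(a + a)*(g - 92)/3 = -2*a*(-92 + g)/3)
V = -89065/3 (V = (⅔)*(-47)*(92 - 1*(-104)) - 23547 = (⅔)*(-47)*(92 + 104) - 23547 = (⅔)*(-47)*196 - 23547 = -18424/3 - 23547 = -89065/3 ≈ -29688.)
J = I*√543 (J = √(-543) = I*√543 ≈ 23.302*I)
J - V = I*√543 - 1*(-89065/3) = I*√543 + 89065/3 = 89065/3 + I*√543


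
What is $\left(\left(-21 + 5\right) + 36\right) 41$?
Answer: $820$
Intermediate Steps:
$\left(\left(-21 + 5\right) + 36\right) 41 = \left(-16 + 36\right) 41 = 20 \cdot 41 = 820$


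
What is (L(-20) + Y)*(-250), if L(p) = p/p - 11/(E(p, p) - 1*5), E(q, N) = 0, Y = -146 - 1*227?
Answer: 92450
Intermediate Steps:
Y = -373 (Y = -146 - 227 = -373)
L(p) = 16/5 (L(p) = p/p - 11/(0 - 1*5) = 1 - 11/(0 - 5) = 1 - 11/(-5) = 1 - 11*(-1/5) = 1 + 11/5 = 16/5)
(L(-20) + Y)*(-250) = (16/5 - 373)*(-250) = -1849/5*(-250) = 92450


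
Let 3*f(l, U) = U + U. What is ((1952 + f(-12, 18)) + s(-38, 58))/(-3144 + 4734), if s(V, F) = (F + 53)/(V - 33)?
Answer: 139333/112890 ≈ 1.2342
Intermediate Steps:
f(l, U) = 2*U/3 (f(l, U) = (U + U)/3 = (2*U)/3 = 2*U/3)
s(V, F) = (53 + F)/(-33 + V)
((1952 + f(-12, 18)) + s(-38, 58))/(-3144 + 4734) = ((1952 + (2/3)*18) + (53 + 58)/(-33 - 38))/(-3144 + 4734) = ((1952 + 12) + 111/(-71))/1590 = (1964 - 1/71*111)*(1/1590) = (1964 - 111/71)*(1/1590) = (139333/71)*(1/1590) = 139333/112890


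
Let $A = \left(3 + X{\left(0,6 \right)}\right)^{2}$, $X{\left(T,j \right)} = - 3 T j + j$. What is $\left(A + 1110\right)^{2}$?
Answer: $1418481$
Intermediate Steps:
$X{\left(T,j \right)} = j - 3 T j$ ($X{\left(T,j \right)} = - 3 T j + j = j - 3 T j$)
$A = 81$ ($A = \left(3 + 6 \left(1 - 0\right)\right)^{2} = \left(3 + 6 \left(1 + 0\right)\right)^{2} = \left(3 + 6 \cdot 1\right)^{2} = \left(3 + 6\right)^{2} = 9^{2} = 81$)
$\left(A + 1110\right)^{2} = \left(81 + 1110\right)^{2} = 1191^{2} = 1418481$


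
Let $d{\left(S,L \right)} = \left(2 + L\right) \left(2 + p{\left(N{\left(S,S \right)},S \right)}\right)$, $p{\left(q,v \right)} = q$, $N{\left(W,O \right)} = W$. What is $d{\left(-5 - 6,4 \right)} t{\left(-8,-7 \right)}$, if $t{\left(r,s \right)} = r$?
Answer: $432$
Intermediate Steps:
$d{\left(S,L \right)} = \left(2 + L\right) \left(2 + S\right)$
$d{\left(-5 - 6,4 \right)} t{\left(-8,-7 \right)} = \left(4 + 2 \cdot 4 + 2 \left(-5 - 6\right) + 4 \left(-5 - 6\right)\right) \left(-8\right) = \left(4 + 8 + 2 \left(-5 - 6\right) + 4 \left(-5 - 6\right)\right) \left(-8\right) = \left(4 + 8 + 2 \left(-11\right) + 4 \left(-11\right)\right) \left(-8\right) = \left(4 + 8 - 22 - 44\right) \left(-8\right) = \left(-54\right) \left(-8\right) = 432$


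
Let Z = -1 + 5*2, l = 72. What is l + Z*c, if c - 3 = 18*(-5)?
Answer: -711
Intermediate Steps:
Z = 9 (Z = -1 + 10 = 9)
c = -87 (c = 3 + 18*(-5) = 3 - 90 = -87)
l + Z*c = 72 + 9*(-87) = 72 - 783 = -711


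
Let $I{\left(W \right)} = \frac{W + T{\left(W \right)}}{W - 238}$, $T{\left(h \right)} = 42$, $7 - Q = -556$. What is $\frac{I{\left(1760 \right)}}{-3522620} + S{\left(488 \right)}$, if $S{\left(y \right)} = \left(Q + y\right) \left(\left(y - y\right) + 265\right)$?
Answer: $\frac{746619009576399}{2680713820} \approx 2.7852 \cdot 10^{5}$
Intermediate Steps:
$Q = 563$ ($Q = 7 - -556 = 7 + 556 = 563$)
$I{\left(W \right)} = \frac{42 + W}{-238 + W}$ ($I{\left(W \right)} = \frac{W + 42}{W - 238} = \frac{42 + W}{-238 + W}$)
$S{\left(y \right)} = 149195 + 265 y$ ($S{\left(y \right)} = \left(563 + y\right) \left(\left(y - y\right) + 265\right) = \left(563 + y\right) \left(0 + 265\right) = \left(563 + y\right) 265 = 149195 + 265 y$)
$\frac{I{\left(1760 \right)}}{-3522620} + S{\left(488 \right)} = \frac{\frac{1}{-238 + 1760} \left(42 + 1760\right)}{-3522620} + \left(149195 + 265 \cdot 488\right) = \frac{1}{1522} \cdot 1802 \left(- \frac{1}{3522620}\right) + \left(149195 + 129320\right) = \frac{1}{1522} \cdot 1802 \left(- \frac{1}{3522620}\right) + 278515 = \frac{901}{761} \left(- \frac{1}{3522620}\right) + 278515 = - \frac{901}{2680713820} + 278515 = \frac{746619009576399}{2680713820}$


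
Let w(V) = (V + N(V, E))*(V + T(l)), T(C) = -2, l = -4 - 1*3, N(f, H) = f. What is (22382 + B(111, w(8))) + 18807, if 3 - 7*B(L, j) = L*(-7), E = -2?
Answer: 289103/7 ≈ 41300.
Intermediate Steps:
l = -7 (l = -4 - 3 = -7)
w(V) = 2*V*(-2 + V) (w(V) = (V + V)*(V - 2) = (2*V)*(-2 + V) = 2*V*(-2 + V))
B(L, j) = 3/7 + L (B(L, j) = 3/7 - L*(-7)/7 = 3/7 - (-1)*L = 3/7 + L)
(22382 + B(111, w(8))) + 18807 = (22382 + (3/7 + 111)) + 18807 = (22382 + 780/7) + 18807 = 157454/7 + 18807 = 289103/7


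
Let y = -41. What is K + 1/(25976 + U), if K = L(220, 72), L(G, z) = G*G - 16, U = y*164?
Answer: 931488769/19252 ≈ 48384.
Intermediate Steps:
U = -6724 (U = -41*164 = -6724)
L(G, z) = -16 + G**2 (L(G, z) = G**2 - 16 = -16 + G**2)
K = 48384 (K = -16 + 220**2 = -16 + 48400 = 48384)
K + 1/(25976 + U) = 48384 + 1/(25976 - 6724) = 48384 + 1/19252 = 931488769/19252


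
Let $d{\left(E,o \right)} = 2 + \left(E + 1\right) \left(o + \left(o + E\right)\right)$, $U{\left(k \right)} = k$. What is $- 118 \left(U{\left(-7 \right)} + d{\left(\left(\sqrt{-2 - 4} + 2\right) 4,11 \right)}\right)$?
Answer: $-19942 - 18408 i \sqrt{6} \approx -19942.0 - 45090.0 i$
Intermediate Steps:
$d{\left(E,o \right)} = 2 + \left(1 + E\right) \left(E + 2 o\right)$ ($d{\left(E,o \right)} = 2 + \left(1 + E\right) \left(o + \left(E + o\right)\right) = 2 + \left(1 + E\right) \left(E + 2 o\right)$)
$- 118 \left(U{\left(-7 \right)} + d{\left(\left(\sqrt{-2 - 4} + 2\right) 4,11 \right)}\right) = - 118 \left(-7 + \left(2 + \left(\sqrt{-2 - 4} + 2\right) 4 + \left(\left(\sqrt{-2 - 4} + 2\right) 4\right)^{2} + 2 \cdot 11 + 2 \left(\sqrt{-2 - 4} + 2\right) 4 \cdot 11\right)\right) = - 118 \left(-7 + \left(2 + \left(\sqrt{-6} + 2\right) 4 + \left(\left(\sqrt{-6} + 2\right) 4\right)^{2} + 22 + 2 \left(\sqrt{-6} + 2\right) 4 \cdot 11\right)\right) = - 118 \left(-7 + \left(2 + \left(i \sqrt{6} + 2\right) 4 + \left(\left(i \sqrt{6} + 2\right) 4\right)^{2} + 22 + 2 \left(i \sqrt{6} + 2\right) 4 \cdot 11\right)\right) = - 118 \left(-7 + \left(2 + \left(2 + i \sqrt{6}\right) 4 + \left(\left(2 + i \sqrt{6}\right) 4\right)^{2} + 22 + 2 \left(2 + i \sqrt{6}\right) 4 \cdot 11\right)\right) = - 118 \left(-7 + \left(2 + \left(8 + 4 i \sqrt{6}\right) + \left(8 + 4 i \sqrt{6}\right)^{2} + 22 + 2 \left(8 + 4 i \sqrt{6}\right) 11\right)\right) = - 118 \left(-7 + \left(2 + \left(8 + 4 i \sqrt{6}\right) + \left(8 + 4 i \sqrt{6}\right)^{2} + 22 + \left(176 + 88 i \sqrt{6}\right)\right)\right) = - 118 \left(-7 + \left(208 + \left(8 + 4 i \sqrt{6}\right)^{2} + 92 i \sqrt{6}\right)\right) = - 118 \left(201 + \left(8 + 4 i \sqrt{6}\right)^{2} + 92 i \sqrt{6}\right) = -23718 - 118 \left(8 + 4 i \sqrt{6}\right)^{2} - 10856 i \sqrt{6}$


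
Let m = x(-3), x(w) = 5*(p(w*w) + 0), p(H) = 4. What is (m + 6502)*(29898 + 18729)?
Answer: 317145294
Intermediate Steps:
x(w) = 20 (x(w) = 5*(4 + 0) = 5*4 = 20)
m = 20
(m + 6502)*(29898 + 18729) = (20 + 6502)*(29898 + 18729) = 6522*48627 = 317145294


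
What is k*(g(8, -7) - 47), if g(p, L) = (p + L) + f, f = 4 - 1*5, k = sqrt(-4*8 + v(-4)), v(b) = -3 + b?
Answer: -47*I*sqrt(39) ≈ -293.51*I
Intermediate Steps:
k = I*sqrt(39) (k = sqrt(-4*8 + (-3 - 4)) = sqrt(-32 - 7) = sqrt(-39) = I*sqrt(39) ≈ 6.245*I)
f = -1 (f = 4 - 5 = -1)
g(p, L) = -1 + L + p (g(p, L) = (p + L) - 1 = (L + p) - 1 = -1 + L + p)
k*(g(8, -7) - 47) = (I*sqrt(39))*((-1 - 7 + 8) - 47) = (I*sqrt(39))*(0 - 47) = (I*sqrt(39))*(-47) = -47*I*sqrt(39)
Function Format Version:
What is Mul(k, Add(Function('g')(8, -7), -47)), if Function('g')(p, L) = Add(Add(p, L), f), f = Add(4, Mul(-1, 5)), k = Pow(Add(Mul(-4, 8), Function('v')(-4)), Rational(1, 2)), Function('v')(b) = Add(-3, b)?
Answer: Mul(-47, I, Pow(39, Rational(1, 2))) ≈ Mul(-293.51, I)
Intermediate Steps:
k = Mul(I, Pow(39, Rational(1, 2))) (k = Pow(Add(Mul(-4, 8), Add(-3, -4)), Rational(1, 2)) = Pow(Add(-32, -7), Rational(1, 2)) = Pow(-39, Rational(1, 2)) = Mul(I, Pow(39, Rational(1, 2))) ≈ Mul(6.2450, I))
f = -1 (f = Add(4, -5) = -1)
Function('g')(p, L) = Add(-1, L, p) (Function('g')(p, L) = Add(Add(p, L), -1) = Add(Add(L, p), -1) = Add(-1, L, p))
Mul(k, Add(Function('g')(8, -7), -47)) = Mul(Mul(I, Pow(39, Rational(1, 2))), Add(Add(-1, -7, 8), -47)) = Mul(Mul(I, Pow(39, Rational(1, 2))), Add(0, -47)) = Mul(Mul(I, Pow(39, Rational(1, 2))), -47) = Mul(-47, I, Pow(39, Rational(1, 2)))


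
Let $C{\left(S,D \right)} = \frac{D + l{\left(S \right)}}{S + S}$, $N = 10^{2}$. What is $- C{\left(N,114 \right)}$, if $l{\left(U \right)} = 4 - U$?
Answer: $- \frac{9}{100} \approx -0.09$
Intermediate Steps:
$N = 100$
$C{\left(S,D \right)} = \frac{4 + D - S}{2 S}$ ($C{\left(S,D \right)} = \frac{D - \left(-4 + S\right)}{S + S} = \frac{4 + D - S}{2 S}$)
$- C{\left(N,114 \right)} = - \frac{4 + 114 - 100}{2 \cdot 100} = - \frac{18}{2 \cdot 100} = \left(-1\right) \frac{9}{100} = - \frac{9}{100}$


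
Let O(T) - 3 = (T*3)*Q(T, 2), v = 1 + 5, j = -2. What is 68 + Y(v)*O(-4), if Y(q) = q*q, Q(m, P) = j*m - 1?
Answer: -2848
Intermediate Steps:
v = 6
Q(m, P) = -1 - 2*m (Q(m, P) = -2*m - 1 = -1 - 2*m)
O(T) = 3 + 3*T*(-1 - 2*T) (O(T) = 3 + (T*3)*(-1 - 2*T) = 3 + (3*T)*(-1 - 2*T) = 3 + 3*T*(-1 - 2*T))
Y(q) = q²
68 + Y(v)*O(-4) = 68 + 6²*(3 - 3*(-4)*(1 + 2*(-4))) = 68 + 36*(3 - 3*(-4)*(1 - 8)) = 68 + 36*(3 - 3*(-4)*(-7)) = 68 + 36*(3 - 84) = 68 + 36*(-81) = 68 - 2916 = -2848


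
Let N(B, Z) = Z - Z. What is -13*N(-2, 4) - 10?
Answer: -10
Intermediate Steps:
N(B, Z) = 0
-13*N(-2, 4) - 10 = -13*0 - 10 = 0 - 10 = -10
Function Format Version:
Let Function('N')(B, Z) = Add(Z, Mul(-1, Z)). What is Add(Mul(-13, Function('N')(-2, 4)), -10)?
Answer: -10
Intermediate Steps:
Function('N')(B, Z) = 0
Add(Mul(-13, Function('N')(-2, 4)), -10) = Add(Mul(-13, 0), -10) = Add(0, -10) = -10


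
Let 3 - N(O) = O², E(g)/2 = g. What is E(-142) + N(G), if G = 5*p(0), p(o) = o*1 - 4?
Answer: -681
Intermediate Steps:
E(g) = 2*g
p(o) = -4 + o (p(o) = o - 4 = -4 + o)
G = -20 (G = 5*(-4 + 0) = 5*(-4) = -20)
N(O) = 3 - O²
E(-142) + N(G) = 2*(-142) + (3 - 1*(-20)²) = -284 + (3 - 1*400) = -284 + (3 - 400) = -284 - 397 = -681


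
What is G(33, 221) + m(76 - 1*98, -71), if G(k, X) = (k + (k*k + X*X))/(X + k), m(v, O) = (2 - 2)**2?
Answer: 49963/254 ≈ 196.70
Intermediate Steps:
m(v, O) = 0 (m(v, O) = 0**2 = 0)
G(k, X) = (k + X**2 + k**2)/(X + k) (G(k, X) = (k + (k**2 + X**2))/(X + k) = (k + (X**2 + k**2))/(X + k) = (k + X**2 + k**2)/(X + k))
G(33, 221) + m(76 - 1*98, -71) = (33 + 221**2 + 33**2)/(221 + 33) + 0 = (33 + 48841 + 1089)/254 + 0 = (1/254)*49963 + 0 = 49963/254 + 0 = 49963/254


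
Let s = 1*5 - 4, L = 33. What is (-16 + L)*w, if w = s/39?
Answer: 17/39 ≈ 0.43590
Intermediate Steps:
s = 1 (s = 5 - 4 = 1)
w = 1/39 ≈ 0.025641
(-16 + L)*w = (-16 + 33)*(1/39) = 17*(1/39) = 17/39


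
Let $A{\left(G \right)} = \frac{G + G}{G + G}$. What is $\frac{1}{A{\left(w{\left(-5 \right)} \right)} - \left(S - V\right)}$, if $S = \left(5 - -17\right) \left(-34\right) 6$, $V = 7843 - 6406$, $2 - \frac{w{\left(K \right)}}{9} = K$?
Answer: $\frac{1}{5926} \approx 0.00016875$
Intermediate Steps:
$w{\left(K \right)} = 18 - 9 K$
$V = 1437$ ($V = 7843 - 6406 = 1437$)
$A{\left(G \right)} = 1$ ($A{\left(G \right)} = \frac{2 G}{2 G} = 2 G \frac{1}{2 G} = 1$)
$S = -4488$ ($S = \left(5 + 17\right) \left(-34\right) 6 = 22 \left(-34\right) 6 = \left(-748\right) 6 = -4488$)
$\frac{1}{A{\left(w{\left(-5 \right)} \right)} - \left(S - V\right)} = \frac{1}{1 + \left(1437 - -4488\right)} = \frac{1}{1 + \left(1437 + 4488\right)} = \frac{1}{1 + 5925} = \frac{1}{5926}$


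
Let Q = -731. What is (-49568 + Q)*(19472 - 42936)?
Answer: 1180215736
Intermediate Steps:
(-49568 + Q)*(19472 - 42936) = (-49568 - 731)*(19472 - 42936) = -50299*(-23464) = 1180215736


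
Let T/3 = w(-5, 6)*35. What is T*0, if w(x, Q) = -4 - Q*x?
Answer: 0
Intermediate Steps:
w(x, Q) = -4 - Q*x
T = 2730 (T = 3*((-4 - 1*6*(-5))*35) = 3*((-4 + 30)*35) = 3*(26*35) = 3*910 = 2730)
T*0 = 2730*0 = 0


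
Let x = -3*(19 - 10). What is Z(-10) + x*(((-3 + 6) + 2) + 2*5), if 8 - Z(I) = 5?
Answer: -402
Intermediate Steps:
Z(I) = 3 (Z(I) = 8 - 1*5 = 8 - 5 = 3)
x = -27 (x = -3*9 = -27)
Z(-10) + x*(((-3 + 6) + 2) + 2*5) = 3 - 27*(((-3 + 6) + 2) + 2*5) = 3 - 27*((3 + 2) + 10) = 3 - 27*(5 + 10) = 3 - 27*15 = 3 - 405 = -402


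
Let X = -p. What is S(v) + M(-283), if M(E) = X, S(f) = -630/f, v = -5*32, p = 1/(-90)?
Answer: 2843/720 ≈ 3.9486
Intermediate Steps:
p = -1/90 ≈ -0.011111
v = -160
X = 1/90 (X = -1*(-1/90) = 1/90 ≈ 0.011111)
M(E) = 1/90
S(v) + M(-283) = -630/(-160) + 1/90 = -630*(-1/160) + 1/90 = 63/16 + 1/90 = 2843/720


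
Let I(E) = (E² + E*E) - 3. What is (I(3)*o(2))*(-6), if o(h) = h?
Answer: -180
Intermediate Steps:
I(E) = -3 + 2*E² (I(E) = (E² + E²) - 3 = 2*E² - 3 = -3 + 2*E²)
(I(3)*o(2))*(-6) = ((-3 + 2*3²)*2)*(-6) = ((-3 + 2*9)*2)*(-6) = ((-3 + 18)*2)*(-6) = (15*2)*(-6) = 30*(-6) = -180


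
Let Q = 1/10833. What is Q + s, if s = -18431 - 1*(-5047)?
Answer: -144988871/10833 ≈ -13384.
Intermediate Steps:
s = -13384 (s = -18431 + 5047 = -13384)
Q = 1/10833 ≈ 9.2310e-5
Q + s = 1/10833 - 13384 = -144988871/10833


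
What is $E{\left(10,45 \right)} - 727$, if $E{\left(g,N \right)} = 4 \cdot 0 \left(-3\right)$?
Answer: $-727$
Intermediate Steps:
$E{\left(g,N \right)} = 0$ ($E{\left(g,N \right)} = 0 \left(-3\right) = 0$)
$E{\left(10,45 \right)} - 727 = 0 - 727 = -727$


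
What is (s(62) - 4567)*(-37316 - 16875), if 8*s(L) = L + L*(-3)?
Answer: 496660515/2 ≈ 2.4833e+8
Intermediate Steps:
s(L) = -L/4 (s(L) = (L + L*(-3))/8 = (L - 3*L)/8 = (-2*L)/8 = -L/4)
(s(62) - 4567)*(-37316 - 16875) = (-¼*62 - 4567)*(-37316 - 16875) = (-31/2 - 4567)*(-54191) = -9165/2*(-54191) = 496660515/2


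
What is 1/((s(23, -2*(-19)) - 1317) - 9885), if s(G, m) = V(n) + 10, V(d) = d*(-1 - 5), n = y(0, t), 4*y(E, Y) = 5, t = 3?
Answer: -2/22399 ≈ -8.9290e-5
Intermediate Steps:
y(E, Y) = 5/4 (y(E, Y) = (¼)*5 = 5/4)
n = 5/4 ≈ 1.2500
V(d) = -6*d (V(d) = d*(-6) = -6*d)
s(G, m) = 5/2 (s(G, m) = -6*5/4 + 10 = -15/2 + 10 = 5/2)
1/((s(23, -2*(-19)) - 1317) - 9885) = 1/((5/2 - 1317) - 9885) = 1/(-2629/2 - 9885) = 1/(-22399/2) = -2/22399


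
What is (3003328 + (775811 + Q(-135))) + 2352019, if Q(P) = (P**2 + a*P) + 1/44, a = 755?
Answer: 266088153/44 ≈ 6.0475e+6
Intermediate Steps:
Q(P) = 1/44 + P**2 + 755*P (Q(P) = (P**2 + 755*P) + 1/44 = 1/44 + P**2 + 755*P)
(3003328 + (775811 + Q(-135))) + 2352019 = (3003328 + (775811 + (1/44 + (-135)**2 + 755*(-135)))) + 2352019 = (3003328 + (775811 + (1/44 + 18225 - 101925))) + 2352019 = (3003328 + (775811 - 3682799/44)) + 2352019 = (3003328 + 30452885/44) + 2352019 = 162599317/44 + 2352019 = 266088153/44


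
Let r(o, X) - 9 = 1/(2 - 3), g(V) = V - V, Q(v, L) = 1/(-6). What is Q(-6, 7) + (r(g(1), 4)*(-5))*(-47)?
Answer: 11279/6 ≈ 1879.8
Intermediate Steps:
Q(v, L) = -⅙
g(V) = 0
r(o, X) = 8 (r(o, X) = 9 + 1/(2 - 3) = 9 + 1/(-1) = 9 - 1 = 8)
Q(-6, 7) + (r(g(1), 4)*(-5))*(-47) = -⅙ + (8*(-5))*(-47) = -⅙ - 40*(-47) = -⅙ + 1880 = 11279/6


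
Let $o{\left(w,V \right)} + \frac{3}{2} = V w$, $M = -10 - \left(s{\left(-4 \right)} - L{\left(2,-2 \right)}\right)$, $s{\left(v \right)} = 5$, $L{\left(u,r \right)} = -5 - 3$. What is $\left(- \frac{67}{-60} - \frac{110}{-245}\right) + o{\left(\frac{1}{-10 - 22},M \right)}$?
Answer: $\frac{18449}{23520} \approx 0.7844$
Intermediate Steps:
$L{\left(u,r \right)} = -8$ ($L{\left(u,r \right)} = -5 - 3 = -8$)
$M = -23$ ($M = -10 - \left(5 - -8\right) = -10 - \left(5 + 8\right) = -10 - 13 = -23$)
$o{\left(w,V \right)} = - \frac{3}{2} + V w$
$\left(- \frac{67}{-60} - \frac{110}{-245}\right) + o{\left(\frac{1}{-10 - 22},M \right)} = \left(- \frac{67}{-60} - \frac{110}{-245}\right) - \left(\frac{3}{2} + \frac{23}{-10 - 22}\right) = \left(\left(-67\right) \left(- \frac{1}{60}\right) - - \frac{22}{49}\right) - \left(\frac{3}{2} + \frac{23}{-32}\right) = \left(\frac{67}{60} + \frac{22}{49}\right) - \frac{25}{32} = \frac{4603}{2940} + \left(- \frac{3}{2} + \frac{23}{32}\right) = \frac{4603}{2940} - \frac{25}{32} = \frac{18449}{23520}$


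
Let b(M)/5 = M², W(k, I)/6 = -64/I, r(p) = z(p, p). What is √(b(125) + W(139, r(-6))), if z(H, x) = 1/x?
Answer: √80429 ≈ 283.60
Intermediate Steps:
r(p) = 1/p
W(k, I) = -384/I (W(k, I) = 6*(-64/I) = -384/I)
b(M) = 5*M²
√(b(125) + W(139, r(-6))) = √(5*125² - 384/(1/(-6))) = √(5*15625 - 384/(-⅙)) = √(78125 - 384*(-6)) = √(78125 + 2304) = √80429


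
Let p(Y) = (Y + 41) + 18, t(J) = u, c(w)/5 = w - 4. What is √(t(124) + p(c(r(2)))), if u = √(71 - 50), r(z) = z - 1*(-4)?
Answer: √(69 + √21) ≈ 8.5780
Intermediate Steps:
r(z) = 4 + z (r(z) = z + 4 = 4 + z)
c(w) = -20 + 5*w (c(w) = 5*(w - 4) = 5*(-4 + w) = -20 + 5*w)
u = √21 ≈ 4.5826
t(J) = √21
p(Y) = 59 + Y (p(Y) = (41 + Y) + 18 = 59 + Y)
√(t(124) + p(c(r(2)))) = √(√21 + (59 + (-20 + 5*(4 + 2)))) = √(√21 + (59 + (-20 + 5*6))) = √(√21 + (59 + (-20 + 30))) = √(√21 + (59 + 10)) = √(√21 + 69) = √(69 + √21)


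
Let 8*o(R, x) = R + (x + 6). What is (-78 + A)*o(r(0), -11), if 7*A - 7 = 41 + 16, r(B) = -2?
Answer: 241/4 ≈ 60.250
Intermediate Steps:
o(R, x) = ¾ + R/8 + x/8 (o(R, x) = (R + (x + 6))/8 = (R + (6 + x))/8 = (6 + R + x)/8 = ¾ + R/8 + x/8)
A = 64/7 (A = 1 + (41 + 16)/7 = 1 + (⅐)*57 = 1 + 57/7 = 64/7 ≈ 9.1429)
(-78 + A)*o(r(0), -11) = (-78 + 64/7)*(¾ + (⅛)*(-2) + (⅛)*(-11)) = -482*(¾ - ¼ - 11/8)/7 = -482/7*(-7/8) = 241/4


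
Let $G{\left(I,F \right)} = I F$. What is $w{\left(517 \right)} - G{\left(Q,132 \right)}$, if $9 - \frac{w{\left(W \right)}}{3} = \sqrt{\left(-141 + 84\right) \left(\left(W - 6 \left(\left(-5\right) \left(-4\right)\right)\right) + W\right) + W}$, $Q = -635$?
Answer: $83847 - 3 i \sqrt{51581} \approx 83847.0 - 681.34 i$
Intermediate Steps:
$G{\left(I,F \right)} = F I$
$w{\left(W \right)} = 27 - 3 \sqrt{6840 - 113 W}$ ($w{\left(W \right)} = 27 - 3 \sqrt{\left(-141 + 84\right) \left(\left(W - 6 \left(\left(-5\right) \left(-4\right)\right)\right) + W\right) + W} = 27 - 3 \sqrt{- 57 \left(\left(W - 120\right) + W\right) + W} = 27 - 3 \sqrt{- 57 \left(\left(-120 + W\right) + W\right) + W} = 27 - 3 \sqrt{- 57 \left(-120 + 2 W\right) + W} = 27 - 3 \sqrt{\left(6840 - 114 W\right) + W} = 27 - 3 \sqrt{6840 - 113 W}$)
$w{\left(517 \right)} - G{\left(Q,132 \right)} = \left(27 - 3 \sqrt{6840 - 58421}\right) - 132 \left(-635\right) = \left(27 - 3 \sqrt{6840 - 58421}\right) - -83820 = \left(27 - 3 \sqrt{-51581}\right) + 83820 = \left(27 - 3 i \sqrt{51581}\right) + 83820 = 83847 - 3 i \sqrt{51581}$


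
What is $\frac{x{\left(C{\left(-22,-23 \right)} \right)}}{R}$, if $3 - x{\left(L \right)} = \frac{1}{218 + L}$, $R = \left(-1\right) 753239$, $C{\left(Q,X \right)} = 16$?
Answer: $- \frac{701}{176257926} \approx -3.9771 \cdot 10^{-6}$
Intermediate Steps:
$R = -753239$
$x{\left(L \right)} = 3 - \frac{1}{218 + L}$
$\frac{x{\left(C{\left(-22,-23 \right)} \right)}}{R} = \frac{\frac{1}{218 + 16} \left(653 + 3 \cdot 16\right)}{-753239} = \frac{653 + 48}{234} \left(- \frac{1}{753239}\right) = \frac{1}{234} \cdot 701 \left(- \frac{1}{753239}\right) = \frac{701}{234} \left(- \frac{1}{753239}\right) = - \frac{701}{176257926}$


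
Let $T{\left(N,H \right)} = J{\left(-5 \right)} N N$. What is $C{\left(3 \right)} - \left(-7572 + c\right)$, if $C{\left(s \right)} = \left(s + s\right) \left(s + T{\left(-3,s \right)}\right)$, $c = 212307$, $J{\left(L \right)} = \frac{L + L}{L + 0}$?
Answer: $-204609$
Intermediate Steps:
$J{\left(L \right)} = 2$ ($J{\left(L \right)} = \frac{2 L}{L} = 2$)
$T{\left(N,H \right)} = 2 N^{2}$ ($T{\left(N,H \right)} = 2 N N = 2 N^{2}$)
$C{\left(s \right)} = 2 s \left(18 + s\right)$ ($C{\left(s \right)} = \left(s + s\right) \left(s + 2 \left(-3\right)^{2}\right) = 2 s \left(s + 2 \cdot 9\right) = 2 s \left(s + 18\right) = 2 s \left(18 + s\right)$)
$C{\left(3 \right)} - \left(-7572 + c\right) = 2 \cdot 3 \left(18 + 3\right) - \left(-7572 + 212307\right) = 2 \cdot 3 \cdot 21 - 204735 = 126 - 204735 = -204609$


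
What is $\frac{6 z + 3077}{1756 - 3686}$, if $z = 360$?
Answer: $- \frac{5237}{1930} \approx -2.7135$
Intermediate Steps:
$\frac{6 z + 3077}{1756 - 3686} = \frac{6 \cdot 360 + 3077}{1756 - 3686} = \frac{2160 + 3077}{-1930} = 5237 \left(- \frac{1}{1930}\right) = - \frac{5237}{1930}$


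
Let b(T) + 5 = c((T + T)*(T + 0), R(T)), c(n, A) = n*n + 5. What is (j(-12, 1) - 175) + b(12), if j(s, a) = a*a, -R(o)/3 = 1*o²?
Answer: 82770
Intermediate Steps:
R(o) = -3*o²
j(s, a) = a²
c(n, A) = 5 + n² (c(n, A) = n² + 5 = 5 + n²)
b(T) = 4*T⁴ (b(T) = -5 + (5 + ((T + T)*(T + 0))²) = -5 + (5 + ((2*T)*T)²) = -5 + (5 + (2*T²)²) = -5 + (5 + 4*T⁴) = 4*T⁴)
(j(-12, 1) - 175) + b(12) = (1² - 175) + 4*12⁴ = (1 - 175) + 4*20736 = -174 + 82944 = 82770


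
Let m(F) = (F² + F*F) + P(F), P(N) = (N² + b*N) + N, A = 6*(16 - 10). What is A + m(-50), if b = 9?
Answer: 7036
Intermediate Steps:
A = 36 (A = 6*6 = 36)
P(N) = N² + 10*N (P(N) = (N² + 9*N) + N = N² + 10*N)
m(F) = 2*F² + F*(10 + F) (m(F) = (F² + F*F) + F*(10 + F) = (F² + F²) + F*(10 + F) = 2*F² + F*(10 + F))
A + m(-50) = 36 - 50*(10 + 3*(-50)) = 36 - 50*(10 - 150) = 36 - 50*(-140) = 36 + 7000 = 7036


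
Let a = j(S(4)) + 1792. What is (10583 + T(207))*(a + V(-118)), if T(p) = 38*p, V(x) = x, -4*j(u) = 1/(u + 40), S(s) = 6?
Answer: 5682568735/184 ≈ 3.0884e+7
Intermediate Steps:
j(u) = -1/(4*(40 + u)) (j(u) = -1/(4*(u + 40)) = -1/(4*(40 + u)))
a = 329727/184 (a = -1/(160 + 4*6) + 1792 = -1/(160 + 24) + 1792 = -1/184 + 1792 = 329727/184 ≈ 1792.0)
(10583 + T(207))*(a + V(-118)) = (10583 + 38*207)*(329727/184 - 118) = (10583 + 7866)*(308015/184) = 18449*(308015/184) = 5682568735/184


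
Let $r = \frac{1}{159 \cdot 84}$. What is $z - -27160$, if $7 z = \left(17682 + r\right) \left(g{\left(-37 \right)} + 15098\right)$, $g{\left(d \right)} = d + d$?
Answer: $\frac{295884916396}{7791} \approx 3.7978 \cdot 10^{7}$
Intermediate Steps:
$g{\left(d \right)} = 2 d$
$r = \frac{1}{13356} \approx 7.4873 \cdot 10^{-5}$
$z = \frac{295673312836}{7791}$ ($z = \frac{\left(17682 + \frac{1}{13356}\right) \left(2 \left(-37\right) + 15098\right)}{7} = \frac{\frac{236160793}{13356} \left(-74 + 15098\right)}{7} = \frac{\frac{236160793}{13356} \cdot 15024}{7} = \frac{1}{7} \cdot \frac{295673312836}{1113} = \frac{295673312836}{7791} \approx 3.7951 \cdot 10^{7}$)
$z - -27160 = \frac{295673312836}{7791} - -27160 = \frac{295673312836}{7791} + 27160 = \frac{295884916396}{7791}$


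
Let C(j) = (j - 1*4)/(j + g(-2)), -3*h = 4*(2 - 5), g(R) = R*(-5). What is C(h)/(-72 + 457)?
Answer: 0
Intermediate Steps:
g(R) = -5*R
h = 4 (h = -4*(2 - 5)/3 = -4*(-3)/3 = -1/3*(-12) = 4)
C(j) = (-4 + j)/(10 + j) (C(j) = (j - 1*4)/(j - 5*(-2)) = (j - 4)/(j + 10) = (-4 + j)/(10 + j))
C(h)/(-72 + 457) = ((-4 + 4)/(10 + 4))/(-72 + 457) = (0/14)/385 = ((1/14)*0)/385 = (1/385)*0 = 0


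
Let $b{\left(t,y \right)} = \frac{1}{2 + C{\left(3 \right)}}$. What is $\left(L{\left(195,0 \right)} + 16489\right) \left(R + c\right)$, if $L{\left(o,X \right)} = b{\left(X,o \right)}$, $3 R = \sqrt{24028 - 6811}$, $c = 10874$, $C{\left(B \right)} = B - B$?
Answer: $179306823 + \frac{32979 \sqrt{1913}}{2} \approx 1.8003 \cdot 10^{8}$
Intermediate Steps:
$C{\left(B \right)} = 0$
$R = \sqrt{1913}$ ($R = \frac{\sqrt{24028 - 6811}}{3} = \frac{\sqrt{17217}}{3} = \frac{3 \sqrt{1913}}{3} = \sqrt{1913} \approx 43.738$)
$b{\left(t,y \right)} = \frac{1}{2}$ ($b{\left(t,y \right)} = \frac{1}{2 + 0} = \frac{1}{2}$)
$L{\left(o,X \right)} = \frac{1}{2}$
$\left(L{\left(195,0 \right)} + 16489\right) \left(R + c\right) = \left(\frac{1}{2} + 16489\right) \left(\sqrt{1913} + 10874\right) = \frac{32979 \left(10874 + \sqrt{1913}\right)}{2} = 179306823 + \frac{32979 \sqrt{1913}}{2}$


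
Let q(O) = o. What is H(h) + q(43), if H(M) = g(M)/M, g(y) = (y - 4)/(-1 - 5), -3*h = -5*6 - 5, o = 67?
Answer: 14047/210 ≈ 66.891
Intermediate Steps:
q(O) = 67
h = 35/3 (h = -(-5*6 - 5)/3 = -(-30 - 5)/3 = -⅓*(-35) = 35/3 ≈ 11.667)
g(y) = ⅔ - y/6 (g(y) = (-4 + y)/(-6) = (-4 + y)*(-⅙) = ⅔ - y/6)
H(M) = (⅔ - M/6)/M
H(h) + q(43) = (4 - 1*35/3)/(6*(35/3)) + 67 = (⅙)*(3/35)*(4 - 35/3) + 67 = (⅙)*(3/35)*(-23/3) + 67 = -23/210 + 67 = 14047/210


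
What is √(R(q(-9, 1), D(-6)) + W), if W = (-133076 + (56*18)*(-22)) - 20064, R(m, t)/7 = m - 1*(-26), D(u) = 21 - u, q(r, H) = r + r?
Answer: 2*I*√43815 ≈ 418.64*I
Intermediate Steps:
q(r, H) = 2*r
R(m, t) = 182 + 7*m (R(m, t) = 7*(m - 1*(-26)) = 7*(m + 26) = 7*(26 + m) = 182 + 7*m)
W = -175316 (W = (-133076 + 1008*(-22)) - 20064 = (-133076 - 22176) - 20064 = -155252 - 20064 = -175316)
√(R(q(-9, 1), D(-6)) + W) = √((182 + 7*(2*(-9))) - 175316) = √((182 + 7*(-18)) - 175316) = √((182 - 126) - 175316) = √(56 - 175316) = √(-175260) = 2*I*√43815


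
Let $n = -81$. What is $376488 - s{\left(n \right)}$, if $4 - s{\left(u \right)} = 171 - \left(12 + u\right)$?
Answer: $376724$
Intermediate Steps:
$s{\left(u \right)} = -155 + u$ ($s{\left(u \right)} = 4 - \left(171 - \left(12 + u\right)\right) = 4 - \left(159 - u\right) = 4 + \left(-159 + u\right) = -155 + u$)
$376488 - s{\left(n \right)} = 376488 - \left(-155 - 81\right) = 376488 - -236 = 376488 + 236 = 376724$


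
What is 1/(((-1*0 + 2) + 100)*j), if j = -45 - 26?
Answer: -1/7242 ≈ -0.00013808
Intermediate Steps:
j = -71
1/(((-1*0 + 2) + 100)*j) = 1/(((-1*0 + 2) + 100)*(-71)) = 1/(((0 + 2) + 100)*(-71)) = 1/((2 + 100)*(-71)) = 1/(102*(-71)) = 1/(-7242) = -1/7242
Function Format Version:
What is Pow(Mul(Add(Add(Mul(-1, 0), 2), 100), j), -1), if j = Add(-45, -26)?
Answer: Rational(-1, 7242) ≈ -0.00013808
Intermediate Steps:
j = -71
Pow(Mul(Add(Add(Mul(-1, 0), 2), 100), j), -1) = Pow(Mul(Add(Add(Mul(-1, 0), 2), 100), -71), -1) = Pow(Mul(Add(Add(0, 2), 100), -71), -1) = Pow(Mul(Add(2, 100), -71), -1) = Pow(Mul(102, -71), -1) = Pow(-7242, -1) = Rational(-1, 7242)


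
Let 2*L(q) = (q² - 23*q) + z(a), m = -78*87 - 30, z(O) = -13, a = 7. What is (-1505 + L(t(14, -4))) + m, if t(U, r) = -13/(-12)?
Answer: -2401739/288 ≈ -8339.4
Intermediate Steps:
t(U, r) = 13/12 (t(U, r) = -13*(-1/12) = 13/12)
m = -6816 (m = -6786 - 30 = -6816)
L(q) = -13/2 + q²/2 - 23*q/2 (L(q) = ((q² - 23*q) - 13)/2 = (-13 + q² - 23*q)/2 = -13/2 + q²/2 - 23*q/2)
(-1505 + L(t(14, -4))) + m = (-1505 + (-13/2 + (13/12)²/2 - 23/2*13/12)) - 6816 = (-1505 + (-13/2 + (½)*(169/144) - 299/24)) - 6816 = (-1505 + (-13/2 + 169/288 - 299/24)) - 6816 = (-1505 - 5291/288) - 6816 = -438731/288 - 6816 = -2401739/288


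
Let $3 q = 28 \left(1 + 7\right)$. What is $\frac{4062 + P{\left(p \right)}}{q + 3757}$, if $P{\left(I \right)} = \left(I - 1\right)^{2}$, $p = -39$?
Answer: $\frac{894}{605} \approx 1.4777$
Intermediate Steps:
$P{\left(I \right)} = \left(-1 + I\right)^{2}$
$q = \frac{224}{3}$ ($q = \frac{28 \left(1 + 7\right)}{3} = \frac{28 \cdot 8}{3} = \frac{1}{3} \cdot 224 = \frac{224}{3} \approx 74.667$)
$\frac{4062 + P{\left(p \right)}}{q + 3757} = \frac{4062 + \left(-1 - 39\right)^{2}}{\frac{224}{3} + 3757} = \frac{4062 + \left(-40\right)^{2}}{\frac{11495}{3}} = \left(4062 + 1600\right) \frac{3}{11495} = 5662 \cdot \frac{3}{11495} = \frac{894}{605}$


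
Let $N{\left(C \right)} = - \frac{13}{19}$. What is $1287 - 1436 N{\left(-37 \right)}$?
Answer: $\frac{43121}{19} \approx 2269.5$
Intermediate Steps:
$N{\left(C \right)} = - \frac{13}{19}$ ($N{\left(C \right)} = \left(-13\right) \frac{1}{19} = - \frac{13}{19}$)
$1287 - 1436 N{\left(-37 \right)} = 1287 - - \frac{18668}{19} = 1287 + \frac{18668}{19} = \frac{43121}{19}$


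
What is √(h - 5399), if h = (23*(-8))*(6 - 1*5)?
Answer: I*√5583 ≈ 74.719*I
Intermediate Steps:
h = -184 (h = -184*(6 - 5) = -184*1 = -184)
√(h - 5399) = √(-184 - 5399) = √(-5583) = I*√5583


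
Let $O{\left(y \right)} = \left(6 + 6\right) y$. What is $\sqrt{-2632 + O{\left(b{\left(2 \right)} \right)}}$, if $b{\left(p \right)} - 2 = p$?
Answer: $2 i \sqrt{646} \approx 50.833 i$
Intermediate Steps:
$b{\left(p \right)} = 2 + p$
$O{\left(y \right)} = 12 y$
$\sqrt{-2632 + O{\left(b{\left(2 \right)} \right)}} = \sqrt{-2632 + 12 \left(2 + 2\right)} = \sqrt{-2632 + 12 \cdot 4} = \sqrt{-2632 + 48} = \sqrt{-2584} = 2 i \sqrt{646}$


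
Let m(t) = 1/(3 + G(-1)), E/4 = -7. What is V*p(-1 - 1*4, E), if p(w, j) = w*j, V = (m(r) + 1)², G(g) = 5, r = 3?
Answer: 2835/16 ≈ 177.19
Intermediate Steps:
E = -28 (E = 4*(-7) = -28)
m(t) = ⅛ (m(t) = 1/(3 + 5) = 1/8 = ⅛)
V = 81/64 (V = (⅛ + 1)² = (9/8)² = 81/64 ≈ 1.2656)
p(w, j) = j*w
V*p(-1 - 1*4, E) = 81*(-28*(-1 - 1*4))/64 = 81*(-28*(-1 - 4))/64 = 81*(-28*(-5))/64 = (81/64)*140 = 2835/16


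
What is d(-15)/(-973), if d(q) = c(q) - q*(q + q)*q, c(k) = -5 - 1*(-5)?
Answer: -6750/973 ≈ -6.9373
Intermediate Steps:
c(k) = 0 (c(k) = -5 + 5 = 0)
d(q) = -2*q³ (d(q) = 0 - q*(q + q)*q = 0 - q*(2*q)*q = 0 - 2*q²*q = 0 - 2*q³ = -2*q³)
d(-15)/(-973) = -2*(-15)³/(-973) = -2*(-3375)*(-1/973) = 6750*(-1/973) = -6750/973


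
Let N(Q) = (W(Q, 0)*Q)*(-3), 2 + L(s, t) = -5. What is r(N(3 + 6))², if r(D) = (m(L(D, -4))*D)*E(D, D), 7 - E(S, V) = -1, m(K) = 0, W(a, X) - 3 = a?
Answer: 0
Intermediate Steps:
W(a, X) = 3 + a
L(s, t) = -7 (L(s, t) = -2 - 5 = -7)
E(S, V) = 8 (E(S, V) = 7 - 1*(-1) = 7 + 1 = 8)
N(Q) = -3*Q*(3 + Q) (N(Q) = ((3 + Q)*Q)*(-3) = (Q*(3 + Q))*(-3) = -3*Q*(3 + Q))
r(D) = 0 (r(D) = (0*D)*8 = 0*8 = 0)
r(N(3 + 6))² = 0² = 0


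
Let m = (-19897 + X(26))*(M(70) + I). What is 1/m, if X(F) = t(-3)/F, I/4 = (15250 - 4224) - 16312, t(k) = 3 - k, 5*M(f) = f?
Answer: 13/5465443540 ≈ 2.3786e-9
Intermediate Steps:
M(f) = f/5
I = -21144 (I = 4*((15250 - 4224) - 16312) = 4*(11026 - 16312) = 4*(-5286) = -21144)
X(F) = 6/F (X(F) = (3 - 1*(-3))/F = (3 + 3)/F = 6/F)
m = 5465443540/13 (m = (-19897 + 6/26)*((⅕)*70 - 21144) = (-19897 + 6*(1/26))*(14 - 21144) = (-19897 + 3/13)*(-21130) = -258658/13*(-21130) = 5465443540/13 ≈ 4.2042e+8)
1/m = 1/(5465443540/13) = 13/5465443540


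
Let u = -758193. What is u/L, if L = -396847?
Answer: 758193/396847 ≈ 1.9105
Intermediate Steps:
u/L = -758193/(-396847) = -758193*(-1/396847) = 758193/396847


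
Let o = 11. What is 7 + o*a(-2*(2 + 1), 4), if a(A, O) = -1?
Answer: -4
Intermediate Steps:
7 + o*a(-2*(2 + 1), 4) = 7 + 11*(-1) = 7 - 11 = -4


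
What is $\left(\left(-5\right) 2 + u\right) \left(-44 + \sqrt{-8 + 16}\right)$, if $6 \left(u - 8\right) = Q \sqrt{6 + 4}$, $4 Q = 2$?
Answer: $\frac{\left(22 - \sqrt{2}\right) \left(24 - \sqrt{10}\right)}{6} \approx 71.494$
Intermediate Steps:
$Q = \frac{1}{2}$ ($Q = \frac{1}{4} \cdot 2 = \frac{1}{2} \approx 0.5$)
$u = 8 + \frac{\sqrt{10}}{12}$ ($u = 8 + \frac{\frac{1}{2} \sqrt{6 + 4}}{6} = 8 + \frac{\frac{1}{2} \sqrt{10}}{6} = 8 + \frac{\sqrt{10}}{12} \approx 8.2635$)
$\left(\left(-5\right) 2 + u\right) \left(-44 + \sqrt{-8 + 16}\right) = \left(\left(-5\right) 2 + \left(8 + \frac{\sqrt{10}}{12}\right)\right) \left(-44 + \sqrt{-8 + 16}\right) = \left(-10 + \left(8 + \frac{\sqrt{10}}{12}\right)\right) \left(-44 + \sqrt{8}\right) = \left(-2 + \frac{\sqrt{10}}{12}\right) \left(-44 + 2 \sqrt{2}\right) = \left(-44 + 2 \sqrt{2}\right) \left(-2 + \frac{\sqrt{10}}{12}\right)$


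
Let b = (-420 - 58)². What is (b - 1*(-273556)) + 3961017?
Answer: 4463057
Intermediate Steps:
b = 228484 (b = (-478)² = 228484)
(b - 1*(-273556)) + 3961017 = (228484 - 1*(-273556)) + 3961017 = (228484 + 273556) + 3961017 = 502040 + 3961017 = 4463057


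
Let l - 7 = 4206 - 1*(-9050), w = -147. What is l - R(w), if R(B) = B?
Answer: 13410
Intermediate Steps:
l = 13263 (l = 7 + (4206 - 1*(-9050)) = 7 + (4206 + 9050) = 7 + 13256 = 13263)
l - R(w) = 13263 - 1*(-147) = 13263 + 147 = 13410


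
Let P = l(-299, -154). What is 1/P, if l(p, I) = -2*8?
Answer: -1/16 ≈ -0.062500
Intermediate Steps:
l(p, I) = -16
P = -16
1/P = 1/(-16) = -1/16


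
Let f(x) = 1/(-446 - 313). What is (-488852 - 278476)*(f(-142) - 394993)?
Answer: 76681564997888/253 ≈ 3.0309e+11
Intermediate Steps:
f(x) = -1/759 (f(x) = 1/(-759) = -1/759)
(-488852 - 278476)*(f(-142) - 394993) = (-488852 - 278476)*(-1/759 - 394993) = -767328*(-299799688/759) = 76681564997888/253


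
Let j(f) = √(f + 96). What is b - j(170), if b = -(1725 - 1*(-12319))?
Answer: -14044 - √266 ≈ -14060.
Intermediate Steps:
j(f) = √(96 + f)
b = -14044 (b = -(1725 + 12319) = -1*14044 = -14044)
b - j(170) = -14044 - √(96 + 170) = -14044 - √266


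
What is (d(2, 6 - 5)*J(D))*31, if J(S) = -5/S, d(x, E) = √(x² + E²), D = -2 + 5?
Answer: -155*√5/3 ≈ -115.53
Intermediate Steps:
D = 3
d(x, E) = √(E² + x²)
(d(2, 6 - 5)*J(D))*31 = (√((6 - 5)² + 2²)*(-5/3))*31 = (√(1² + 4)*(-5*⅓))*31 = (√(1 + 4)*(-5/3))*31 = (√5*(-5/3))*31 = -5*√5/3*31 = -155*√5/3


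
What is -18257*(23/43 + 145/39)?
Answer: -130208924/1677 ≈ -77644.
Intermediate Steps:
-18257*(23/43 + 145/39) = -18257*7132/1677 = -130208924/1677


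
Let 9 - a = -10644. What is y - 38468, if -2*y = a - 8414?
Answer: -79175/2 ≈ -39588.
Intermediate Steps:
a = 10653 (a = 9 - 1*(-10644) = 9 + 10644 = 10653)
y = -2239/2 (y = -(10653 - 8414)/2 = -½*2239 = -2239/2 ≈ -1119.5)
y - 38468 = -2239/2 - 38468 = -79175/2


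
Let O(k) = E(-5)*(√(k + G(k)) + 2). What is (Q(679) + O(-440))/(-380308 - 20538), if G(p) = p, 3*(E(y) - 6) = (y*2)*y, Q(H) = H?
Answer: -2173/1202538 - 136*I*√55/601269 ≈ -0.001807 - 0.0016775*I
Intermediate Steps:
E(y) = 6 + 2*y²/3 (E(y) = 6 + ((y*2)*y)/3 = 6 + ((2*y)*y)/3 = 6 + (2*y²)/3 = 6 + 2*y²/3)
O(k) = 136/3 + 68*√2*√k/3 (O(k) = (6 + (⅔)*(-5)²)*(√(k + k) + 2) = (6 + (⅔)*25)*(√(2*k) + 2) = (6 + 50/3)*(√2*√k + 2) = 68*(2 + √2*√k)/3 = 136/3 + 68*√2*√k/3)
(Q(679) + O(-440))/(-380308 - 20538) = (679 + (136/3 + 68*√2*√(-440)/3))/(-380308 - 20538) = (679 + (136/3 + 68*√2*(2*I*√110)/3))/(-400846) = (679 + (136/3 + 272*I*√55/3))*(-1/400846) = (2173/3 + 272*I*√55/3)*(-1/400846) = -2173/1202538 - 136*I*√55/601269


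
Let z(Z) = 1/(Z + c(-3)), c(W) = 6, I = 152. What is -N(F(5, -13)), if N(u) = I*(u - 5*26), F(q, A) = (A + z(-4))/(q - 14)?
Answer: 175940/9 ≈ 19549.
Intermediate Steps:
z(Z) = 1/(6 + Z) (z(Z) = 1/(Z + 6) = 1/(6 + Z))
F(q, A) = (1/2 + A)/(-14 + q) (F(q, A) = (A + 1/(6 - 4))/(q - 14) = (A + 1/2)/(-14 + q) = (1/2 + A)/(-14 + q))
N(u) = -19760 + 152*u (N(u) = 152*(u - 5*26) = 152*(u - 130) = 152*(-130 + u) = -19760 + 152*u)
-N(F(5, -13)) = -(-19760 + 152*((1/2 - 13)/(-14 + 5))) = -(-19760 + 152*(-25/2/(-9))) = -(-19760 + 152*(-1/9*(-25/2))) = -(-19760 + 152*(25/18)) = -(-19760 + 1900/9) = -1*(-175940/9) = 175940/9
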